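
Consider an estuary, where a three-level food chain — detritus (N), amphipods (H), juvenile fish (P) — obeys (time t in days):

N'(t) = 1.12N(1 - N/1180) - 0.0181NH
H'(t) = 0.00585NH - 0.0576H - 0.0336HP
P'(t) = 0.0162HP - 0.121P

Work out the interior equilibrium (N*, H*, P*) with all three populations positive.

From dP/dt = 0: 0.0162H* = 0.121, so H* = 7.47.
From dN/dt = 0: 1.12(1 - N*/1180) = 0.0181·7.47, giving N* = 1180·(1 - 0.121) = 1040.
From dH/dt = 0: 0.00585·1040 - 0.0576 = 0.0336P*, so P* = 6.01/0.0336 = 179.

N* ≈ 1040, H* ≈ 7.47, P* ≈ 179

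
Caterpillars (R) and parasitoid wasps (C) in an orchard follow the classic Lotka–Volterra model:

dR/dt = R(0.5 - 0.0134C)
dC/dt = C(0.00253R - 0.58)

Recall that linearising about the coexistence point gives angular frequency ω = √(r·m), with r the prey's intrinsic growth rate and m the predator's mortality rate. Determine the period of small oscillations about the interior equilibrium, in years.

T ≈ 11.7 years

Here r = 0.5 and m = 0.58, so r·m = 0.29.
ω = √0.29 = 0.539 per year, hence T = 2π/ω ≈ 11.7 years.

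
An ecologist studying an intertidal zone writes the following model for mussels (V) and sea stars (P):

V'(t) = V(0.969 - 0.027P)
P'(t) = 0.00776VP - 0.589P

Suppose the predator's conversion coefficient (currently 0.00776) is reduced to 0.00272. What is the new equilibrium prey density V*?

V* ≈ 217

At the interior fixed point, setting dP/dt = 0 with P > 0 fixes V* = (predator death rate)/(VP coefficient) — independent of the other coefficients.
With the change, V* = 0.589/0.00272 = 217; it rises from 75.9.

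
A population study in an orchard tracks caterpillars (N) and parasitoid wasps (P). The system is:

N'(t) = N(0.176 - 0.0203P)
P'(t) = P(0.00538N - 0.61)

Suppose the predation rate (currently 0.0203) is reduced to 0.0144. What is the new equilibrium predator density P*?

At the interior fixed point, setting dN/dt = 0 with N > 0 fixes P* = (prey growth rate)/(NP coefficient) — independent of the other coefficients.
With the change, P* = 0.176/0.0144 = 12.2; it rises from 8.67.

P* ≈ 12.2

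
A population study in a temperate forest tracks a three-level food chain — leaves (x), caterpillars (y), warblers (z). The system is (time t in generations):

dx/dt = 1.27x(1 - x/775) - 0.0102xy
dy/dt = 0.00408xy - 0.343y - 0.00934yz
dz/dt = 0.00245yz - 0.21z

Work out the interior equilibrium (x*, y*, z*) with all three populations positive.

x* ≈ 241, y* ≈ 85.7, z* ≈ 68.8

From dz/dt = 0: 0.00245y* = 0.21, so y* = 85.7.
From dx/dt = 0: 1.27(1 - x*/775) = 0.0102·85.7, giving x* = 775·(1 - 0.688) = 241.
From dy/dt = 0: 0.00408·241 - 0.343 = 0.00934z*, so z* = 0.642/0.00934 = 68.8.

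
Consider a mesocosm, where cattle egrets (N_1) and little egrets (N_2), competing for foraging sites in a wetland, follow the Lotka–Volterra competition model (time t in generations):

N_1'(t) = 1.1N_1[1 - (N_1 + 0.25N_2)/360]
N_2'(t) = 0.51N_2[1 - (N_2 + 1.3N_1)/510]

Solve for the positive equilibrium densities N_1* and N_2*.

Setting both brackets to zero gives the nullclines N_1 + 0.25N_2 = 360 and 1.3N_1 + N_2 = 510.
Substituting N_2 = 510 - 1.3N_1 into the first: N_1(1 - 0.25·1.3) = 360 - 0.25·510.
So N_1* = 232/0.675 = 344, and then N_2* = 510 - 1.3·344 = 62.2.

N_1* ≈ 344, N_2* ≈ 62.2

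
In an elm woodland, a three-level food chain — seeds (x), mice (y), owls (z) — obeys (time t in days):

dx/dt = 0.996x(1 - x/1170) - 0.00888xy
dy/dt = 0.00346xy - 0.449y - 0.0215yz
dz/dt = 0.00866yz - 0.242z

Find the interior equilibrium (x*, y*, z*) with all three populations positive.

x* ≈ 879, y* ≈ 27.9, z* ≈ 120

From dz/dt = 0: 0.00866y* = 0.242, so y* = 27.9.
From dx/dt = 0: 0.996(1 - x*/1170) = 0.00888·27.9, giving x* = 1170·(1 - 0.249) = 879.
From dy/dt = 0: 0.00346·879 - 0.449 = 0.0215z*, so z* = 2.59/0.0215 = 120.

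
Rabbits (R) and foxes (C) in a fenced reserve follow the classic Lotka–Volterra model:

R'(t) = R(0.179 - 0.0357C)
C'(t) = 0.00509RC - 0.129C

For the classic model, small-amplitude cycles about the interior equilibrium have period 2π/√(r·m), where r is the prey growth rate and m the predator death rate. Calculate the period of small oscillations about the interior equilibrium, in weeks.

Here r = 0.179 and m = 0.129, so r·m = 0.0231.
ω = √0.0231 = 0.152 per week, hence T = 2π/ω ≈ 41.3 weeks.

T ≈ 41.3 weeks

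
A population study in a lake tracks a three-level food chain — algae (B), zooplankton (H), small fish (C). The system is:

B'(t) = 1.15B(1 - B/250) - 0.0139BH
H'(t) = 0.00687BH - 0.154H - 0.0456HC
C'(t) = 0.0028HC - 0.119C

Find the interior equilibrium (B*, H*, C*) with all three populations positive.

From dC/dt = 0: 0.0028H* = 0.119, so H* = 42.5.
From dB/dt = 0: 1.15(1 - B*/250) = 0.0139·42.5, giving B* = 250·(1 - 0.514) = 122.
From dH/dt = 0: 0.00687·122 - 0.154 = 0.0456C*, so C* = 0.681/0.0456 = 14.9.

B* ≈ 122, H* ≈ 42.5, C* ≈ 14.9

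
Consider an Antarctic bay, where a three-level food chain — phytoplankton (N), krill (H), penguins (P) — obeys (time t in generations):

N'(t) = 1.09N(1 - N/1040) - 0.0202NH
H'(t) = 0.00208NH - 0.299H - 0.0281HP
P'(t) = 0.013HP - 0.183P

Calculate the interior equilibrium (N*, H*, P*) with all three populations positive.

N* ≈ 769, H* ≈ 14.1, P* ≈ 46.3

From dP/dt = 0: 0.013H* = 0.183, so H* = 14.1.
From dN/dt = 0: 1.09(1 - N*/1040) = 0.0202·14.1, giving N* = 1040·(1 - 0.261) = 769.
From dH/dt = 0: 0.00208·769 - 0.299 = 0.0281P*, so P* = 1.3/0.0281 = 46.3.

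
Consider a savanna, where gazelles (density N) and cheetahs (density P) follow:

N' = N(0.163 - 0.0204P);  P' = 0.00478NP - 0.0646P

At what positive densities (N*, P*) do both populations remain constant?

Set dP/dt = 0 with P > 0: 0.00478N - 0.0646 = 0, so N* = 0.0646/0.00478 = 13.5.
Set dN/dt = 0 with N > 0: 0.163 - 0.0204P = 0, so P* = 0.163/0.0204 = 7.99.

N* ≈ 13.5, P* ≈ 7.99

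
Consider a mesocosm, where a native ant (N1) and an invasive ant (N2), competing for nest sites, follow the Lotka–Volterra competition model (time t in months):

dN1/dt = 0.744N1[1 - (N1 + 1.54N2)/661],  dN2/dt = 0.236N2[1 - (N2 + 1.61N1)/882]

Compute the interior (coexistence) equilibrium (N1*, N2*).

N1* ≈ 471, N2* ≈ 123

Setting both brackets to zero gives the nullclines N1 + 1.54N2 = 661 and 1.61N1 + N2 = 882.
Substituting N2 = 882 - 1.61N1 into the first: N1(1 - 1.54·1.61) = 661 - 1.54·882.
So N1* = -697/-1.48 = 471, and then N2* = 882 - 1.61·471 = 123.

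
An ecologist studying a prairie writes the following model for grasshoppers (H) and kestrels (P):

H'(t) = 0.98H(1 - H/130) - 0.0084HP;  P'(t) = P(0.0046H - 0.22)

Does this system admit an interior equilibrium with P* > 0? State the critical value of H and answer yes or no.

The predator equation gives dP/dt > 0 only when H > 0.22/0.0046 = 47.8.
Without the predator, H → K = 130. Since 130 > 47.8, the predator can invade and persist.

Threshold H = 47.8; K > 47.8, so yes, the predator persists.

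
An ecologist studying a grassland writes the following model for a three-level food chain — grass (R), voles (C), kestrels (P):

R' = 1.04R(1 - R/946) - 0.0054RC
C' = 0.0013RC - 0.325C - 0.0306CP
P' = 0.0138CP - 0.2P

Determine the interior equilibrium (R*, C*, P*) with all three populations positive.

From dP/dt = 0: 0.0138C* = 0.2, so C* = 14.5.
From dR/dt = 0: 1.04(1 - R*/946) = 0.0054·14.5, giving R* = 946·(1 - 0.0753) = 875.
From dC/dt = 0: 0.0013·875 - 0.325 = 0.0306P*, so P* = 0.812/0.0306 = 26.5.

R* ≈ 875, C* ≈ 14.5, P* ≈ 26.5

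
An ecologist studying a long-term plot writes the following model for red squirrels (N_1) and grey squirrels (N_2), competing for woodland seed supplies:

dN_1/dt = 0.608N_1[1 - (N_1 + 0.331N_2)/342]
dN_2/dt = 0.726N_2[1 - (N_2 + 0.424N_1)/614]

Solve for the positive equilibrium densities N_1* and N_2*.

N_1* ≈ 161, N_2* ≈ 546

Setting both brackets to zero gives the nullclines N_1 + 0.331N_2 = 342 and 0.424N_1 + N_2 = 614.
Substituting N_2 = 614 - 0.424N_1 into the first: N_1(1 - 0.331·0.424) = 342 - 0.331·614.
So N_1* = 139/0.86 = 161, and then N_2* = 614 - 0.424·161 = 546.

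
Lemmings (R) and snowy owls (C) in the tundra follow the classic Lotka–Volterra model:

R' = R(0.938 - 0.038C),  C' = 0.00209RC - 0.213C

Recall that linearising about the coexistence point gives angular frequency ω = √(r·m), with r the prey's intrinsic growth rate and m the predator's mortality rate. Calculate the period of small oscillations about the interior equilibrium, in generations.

Here r = 0.938 and m = 0.213, so r·m = 0.2.
ω = √0.2 = 0.447 per generation, hence T = 2π/ω ≈ 14.1 generations.

T ≈ 14.1 generations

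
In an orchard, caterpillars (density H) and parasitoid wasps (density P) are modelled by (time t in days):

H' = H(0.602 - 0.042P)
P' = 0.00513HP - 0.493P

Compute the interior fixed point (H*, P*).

Set dP/dt = 0 with P > 0: 0.00513H - 0.493 = 0, so H* = 0.493/0.00513 = 96.1.
Set dH/dt = 0 with H > 0: 0.602 - 0.042P = 0, so P* = 0.602/0.042 = 14.3.

H* ≈ 96.1, P* ≈ 14.3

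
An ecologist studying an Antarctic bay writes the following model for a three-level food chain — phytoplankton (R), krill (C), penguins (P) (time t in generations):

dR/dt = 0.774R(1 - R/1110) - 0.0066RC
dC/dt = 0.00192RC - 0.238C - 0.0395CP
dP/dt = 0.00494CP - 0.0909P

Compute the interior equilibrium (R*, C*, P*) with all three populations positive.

From dP/dt = 0: 0.00494C* = 0.0909, so C* = 18.4.
From dR/dt = 0: 0.774(1 - R*/1110) = 0.0066·18.4, giving R* = 1110·(1 - 0.157) = 936.
From dC/dt = 0: 0.00192·936 - 0.238 = 0.0395P*, so P* = 1.56/0.0395 = 39.5.

R* ≈ 936, C* ≈ 18.4, P* ≈ 39.5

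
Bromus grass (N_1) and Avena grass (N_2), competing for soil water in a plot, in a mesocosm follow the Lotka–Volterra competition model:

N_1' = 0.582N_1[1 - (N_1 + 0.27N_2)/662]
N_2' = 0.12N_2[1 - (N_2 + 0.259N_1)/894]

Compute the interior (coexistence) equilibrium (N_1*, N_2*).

Setting both brackets to zero gives the nullclines N_1 + 0.27N_2 = 662 and 0.259N_1 + N_2 = 894.
Substituting N_2 = 894 - 0.259N_1 into the first: N_1(1 - 0.27·0.259) = 662 - 0.27·894.
So N_1* = 421/0.93 = 452, and then N_2* = 894 - 0.259·452 = 777.

N_1* ≈ 452, N_2* ≈ 777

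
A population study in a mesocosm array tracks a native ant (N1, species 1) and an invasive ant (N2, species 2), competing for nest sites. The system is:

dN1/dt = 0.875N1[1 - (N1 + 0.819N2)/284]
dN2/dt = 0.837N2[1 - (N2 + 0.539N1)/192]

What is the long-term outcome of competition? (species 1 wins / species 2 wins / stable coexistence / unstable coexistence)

Compare the nullcline intercepts: K1/α12 = 284/0.819 = 347 > K2 = 192; K2/α21 = 192/0.539 = 356 > K1 = 284.
Since both inequalities hold, each species can invade when rare, so the interior equilibrium is stable.

stable coexistence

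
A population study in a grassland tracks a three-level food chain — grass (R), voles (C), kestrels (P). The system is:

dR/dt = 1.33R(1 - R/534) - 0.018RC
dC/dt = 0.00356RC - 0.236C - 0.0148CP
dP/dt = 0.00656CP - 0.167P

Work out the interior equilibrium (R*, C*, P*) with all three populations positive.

R* ≈ 350, C* ≈ 25.5, P* ≈ 68.2

From dP/dt = 0: 0.00656C* = 0.167, so C* = 25.5.
From dR/dt = 0: 1.33(1 - R*/534) = 0.018·25.5, giving R* = 534·(1 - 0.345) = 350.
From dC/dt = 0: 0.00356·350 - 0.236 = 0.0148P*, so P* = 1.01/0.0148 = 68.2.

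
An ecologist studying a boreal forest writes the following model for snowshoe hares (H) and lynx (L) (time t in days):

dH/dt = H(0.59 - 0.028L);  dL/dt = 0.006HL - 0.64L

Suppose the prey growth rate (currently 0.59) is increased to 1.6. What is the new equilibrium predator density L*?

At the interior fixed point, setting dH/dt = 0 with H > 0 fixes L* = (prey growth rate)/(HL coefficient) — independent of the other coefficients.
With the change, L* = 1.6/0.028 = 57.1; it rises from 21.1.

L* ≈ 57.1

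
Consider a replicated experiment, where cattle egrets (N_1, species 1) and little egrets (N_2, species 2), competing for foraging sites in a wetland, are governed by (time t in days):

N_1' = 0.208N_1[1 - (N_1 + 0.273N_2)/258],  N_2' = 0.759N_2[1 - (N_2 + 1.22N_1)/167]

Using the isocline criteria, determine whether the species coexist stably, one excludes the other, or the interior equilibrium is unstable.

Compare the nullcline intercepts: K1/α12 = 258/0.273 = 945 > K2 = 167; K2/α21 = 167/1.22 = 137 < K1 = 258.
Since the inequalities point opposite ways, species 1 can invade but species 2 cannot.

species 1 excludes species 2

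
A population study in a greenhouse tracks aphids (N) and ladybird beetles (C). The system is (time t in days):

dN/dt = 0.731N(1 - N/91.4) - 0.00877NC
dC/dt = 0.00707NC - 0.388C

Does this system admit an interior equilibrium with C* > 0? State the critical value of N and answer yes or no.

Threshold N = 54.9; K > 54.9, so yes, the predator persists.

The predator equation gives dC/dt > 0 only when N > 0.388/0.00707 = 54.9.
Without the predator, N → K = 91.4. Since 91.4 > 54.9, the predator can invade and persist.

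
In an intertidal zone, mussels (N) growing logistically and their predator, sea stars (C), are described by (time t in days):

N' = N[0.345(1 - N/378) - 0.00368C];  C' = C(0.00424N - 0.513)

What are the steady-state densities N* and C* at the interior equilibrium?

N* ≈ 121, C* ≈ 63.7

From dC/dt = 0 with C > 0: 0.00424N* = 0.513, so N* = 121.
Substitute into dN/dt = 0: 0.345(1 - 121/378) = 0.00368C*.
The bracket is 0.68, giving C* = 0.235/0.00368 = 63.7.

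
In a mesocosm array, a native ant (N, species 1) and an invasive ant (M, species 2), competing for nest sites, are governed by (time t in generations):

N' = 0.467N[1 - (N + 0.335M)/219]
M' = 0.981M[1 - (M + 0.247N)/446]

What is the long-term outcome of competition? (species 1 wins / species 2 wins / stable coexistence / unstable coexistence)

Compare the nullcline intercepts: K1/α12 = 219/0.335 = 654 > K2 = 446; K2/α21 = 446/0.247 = 1810 > K1 = 219.
Since both inequalities hold, each species can invade when rare, so the interior equilibrium is stable.

stable coexistence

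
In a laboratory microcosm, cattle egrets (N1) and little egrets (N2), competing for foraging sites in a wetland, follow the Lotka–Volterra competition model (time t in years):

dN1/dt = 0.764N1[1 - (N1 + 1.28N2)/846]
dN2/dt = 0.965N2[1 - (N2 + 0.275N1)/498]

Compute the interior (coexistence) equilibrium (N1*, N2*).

N1* ≈ 322, N2* ≈ 409

Setting both brackets to zero gives the nullclines N1 + 1.28N2 = 846 and 0.275N1 + N2 = 498.
Substituting N2 = 498 - 0.275N1 into the first: N1(1 - 1.28·0.275) = 846 - 1.28·498.
So N1* = 209/0.648 = 322, and then N2* = 498 - 0.275·322 = 409.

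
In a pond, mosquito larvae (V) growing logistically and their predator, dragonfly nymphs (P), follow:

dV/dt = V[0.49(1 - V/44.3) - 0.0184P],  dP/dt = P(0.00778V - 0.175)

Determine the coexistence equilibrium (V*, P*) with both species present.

From dP/dt = 0 with P > 0: 0.00778V* = 0.175, so V* = 22.5.
Substitute into dV/dt = 0: 0.49(1 - 22.5/44.3) = 0.0184P*.
The bracket is 0.492, giving P* = 0.241/0.0184 = 13.1.

V* ≈ 22.5, P* ≈ 13.1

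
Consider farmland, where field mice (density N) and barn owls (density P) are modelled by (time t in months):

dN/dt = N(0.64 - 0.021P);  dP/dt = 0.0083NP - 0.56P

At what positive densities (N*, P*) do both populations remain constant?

N* ≈ 67.5, P* ≈ 30.5

Set dP/dt = 0 with P > 0: 0.0083N - 0.56 = 0, so N* = 0.56/0.0083 = 67.5.
Set dN/dt = 0 with N > 0: 0.64 - 0.021P = 0, so P* = 0.64/0.021 = 30.5.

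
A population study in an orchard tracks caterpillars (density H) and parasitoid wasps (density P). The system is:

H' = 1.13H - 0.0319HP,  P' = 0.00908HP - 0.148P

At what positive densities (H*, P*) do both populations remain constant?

Set dP/dt = 0 with P > 0: 0.00908H - 0.148 = 0, so H* = 0.148/0.00908 = 16.3.
Set dH/dt = 0 with H > 0: 1.13 - 0.0319P = 0, so P* = 1.13/0.0319 = 35.4.

H* ≈ 16.3, P* ≈ 35.4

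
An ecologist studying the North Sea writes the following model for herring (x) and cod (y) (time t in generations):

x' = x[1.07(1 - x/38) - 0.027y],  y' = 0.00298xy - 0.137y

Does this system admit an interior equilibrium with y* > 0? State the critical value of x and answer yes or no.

Threshold x = 46; K < 46, so no, the predator goes extinct.

The predator equation gives dy/dt > 0 only when x > 0.137/0.00298 = 46.
Without the predator, x → K = 38. Since 38 < 46, the predator cannot invade.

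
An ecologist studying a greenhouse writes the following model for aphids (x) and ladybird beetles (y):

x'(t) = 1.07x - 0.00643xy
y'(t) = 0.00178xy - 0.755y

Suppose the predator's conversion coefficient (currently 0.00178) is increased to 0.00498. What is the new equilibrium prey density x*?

x* ≈ 152

At the interior fixed point, setting dy/dt = 0 with y > 0 fixes x* = (predator death rate)/(xy coefficient) — independent of the other coefficients.
With the change, x* = 0.755/0.00498 = 152; it falls from 424.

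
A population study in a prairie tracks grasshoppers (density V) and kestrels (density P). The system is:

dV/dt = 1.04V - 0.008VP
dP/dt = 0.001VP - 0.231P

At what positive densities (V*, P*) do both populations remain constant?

Set dP/dt = 0 with P > 0: 0.001V - 0.231 = 0, so V* = 0.231/0.001 = 231.
Set dV/dt = 0 with V > 0: 1.04 - 0.008P = 0, so P* = 1.04/0.008 = 130.

V* ≈ 231, P* ≈ 130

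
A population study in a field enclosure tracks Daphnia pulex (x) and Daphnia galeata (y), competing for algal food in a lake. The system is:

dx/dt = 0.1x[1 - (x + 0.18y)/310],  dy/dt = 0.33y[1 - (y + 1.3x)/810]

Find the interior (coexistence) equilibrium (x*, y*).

x* ≈ 214, y* ≈ 531

Setting both brackets to zero gives the nullclines x + 0.18y = 310 and 1.3x + y = 810.
Substituting y = 810 - 1.3x into the first: x(1 - 0.18·1.3) = 310 - 0.18·810.
So x* = 164/0.766 = 214, and then y* = 810 - 1.3·214 = 531.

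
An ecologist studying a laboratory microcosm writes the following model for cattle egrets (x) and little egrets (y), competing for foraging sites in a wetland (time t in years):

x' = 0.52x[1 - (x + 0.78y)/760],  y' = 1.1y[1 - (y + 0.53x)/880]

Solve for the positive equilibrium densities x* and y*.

x* ≈ 125, y* ≈ 814

Setting both brackets to zero gives the nullclines x + 0.78y = 760 and 0.53x + y = 880.
Substituting y = 880 - 0.53x into the first: x(1 - 0.78·0.53) = 760 - 0.78·880.
So x* = 73.6/0.587 = 125, and then y* = 880 - 0.53·125 = 814.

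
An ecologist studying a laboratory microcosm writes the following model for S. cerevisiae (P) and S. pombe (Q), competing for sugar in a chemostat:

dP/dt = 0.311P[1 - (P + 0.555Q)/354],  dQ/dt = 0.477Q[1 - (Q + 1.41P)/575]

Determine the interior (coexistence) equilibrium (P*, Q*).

P* ≈ 160, Q* ≈ 349

Setting both brackets to zero gives the nullclines P + 0.555Q = 354 and 1.41P + Q = 575.
Substituting Q = 575 - 1.41P into the first: P(1 - 0.555·1.41) = 354 - 0.555·575.
So P* = 34.9/0.217 = 160, and then Q* = 575 - 1.41·160 = 349.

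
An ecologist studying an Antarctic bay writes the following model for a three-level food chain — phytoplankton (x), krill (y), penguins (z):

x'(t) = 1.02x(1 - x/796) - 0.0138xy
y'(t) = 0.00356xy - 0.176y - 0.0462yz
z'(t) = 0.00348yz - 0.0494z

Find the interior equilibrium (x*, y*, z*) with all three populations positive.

From dz/dt = 0: 0.00348y* = 0.0494, so y* = 14.2.
From dx/dt = 0: 1.02(1 - x*/796) = 0.0138·14.2, giving x* = 796·(1 - 0.192) = 643.
From dy/dt = 0: 0.00356·643 - 0.176 = 0.0462z*, so z* = 2.11/0.0462 = 45.7.

x* ≈ 643, y* ≈ 14.2, z* ≈ 45.7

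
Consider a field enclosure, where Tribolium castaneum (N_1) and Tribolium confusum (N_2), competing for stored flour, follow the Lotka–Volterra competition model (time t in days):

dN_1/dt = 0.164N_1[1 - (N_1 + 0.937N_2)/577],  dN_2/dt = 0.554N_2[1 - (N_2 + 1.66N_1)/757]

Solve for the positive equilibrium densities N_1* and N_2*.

N_1* ≈ 238, N_2* ≈ 362

Setting both brackets to zero gives the nullclines N_1 + 0.937N_2 = 577 and 1.66N_1 + N_2 = 757.
Substituting N_2 = 757 - 1.66N_1 into the first: N_1(1 - 0.937·1.66) = 577 - 0.937·757.
So N_1* = -132/-0.555 = 238, and then N_2* = 757 - 1.66·238 = 362.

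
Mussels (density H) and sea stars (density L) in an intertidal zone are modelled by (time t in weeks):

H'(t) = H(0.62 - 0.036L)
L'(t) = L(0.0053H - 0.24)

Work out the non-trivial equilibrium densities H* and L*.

Set dL/dt = 0 with L > 0: 0.0053H - 0.24 = 0, so H* = 0.24/0.0053 = 45.3.
Set dH/dt = 0 with H > 0: 0.62 - 0.036L = 0, so L* = 0.62/0.036 = 17.2.

H* ≈ 45.3, L* ≈ 17.2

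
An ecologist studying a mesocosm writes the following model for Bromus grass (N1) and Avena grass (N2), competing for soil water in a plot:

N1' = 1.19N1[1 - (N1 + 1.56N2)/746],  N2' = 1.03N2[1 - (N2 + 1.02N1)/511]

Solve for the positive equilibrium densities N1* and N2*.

Setting both brackets to zero gives the nullclines N1 + 1.56N2 = 746 and 1.02N1 + N2 = 511.
Substituting N2 = 511 - 1.02N1 into the first: N1(1 - 1.56·1.02) = 746 - 1.56·511.
So N1* = -51.2/-0.591 = 86.5, and then N2* = 511 - 1.02·86.5 = 423.

N1* ≈ 86.5, N2* ≈ 423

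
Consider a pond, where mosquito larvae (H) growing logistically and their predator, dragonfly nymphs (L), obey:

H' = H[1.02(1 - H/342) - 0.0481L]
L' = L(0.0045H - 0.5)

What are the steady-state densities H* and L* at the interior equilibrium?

From dL/dt = 0 with L > 0: 0.0045H* = 0.5, so H* = 111.
Substitute into dH/dt = 0: 1.02(1 - 111/342) = 0.0481L*.
The bracket is 0.675, giving L* = 0.689/0.0481 = 14.3.

H* ≈ 111, L* ≈ 14.3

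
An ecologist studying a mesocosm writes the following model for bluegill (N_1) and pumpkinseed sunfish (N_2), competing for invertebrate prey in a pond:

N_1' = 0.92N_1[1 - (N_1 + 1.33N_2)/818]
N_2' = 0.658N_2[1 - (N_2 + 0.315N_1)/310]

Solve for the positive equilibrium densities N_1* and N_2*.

N_1* ≈ 698, N_2* ≈ 90.1

Setting both brackets to zero gives the nullclines N_1 + 1.33N_2 = 818 and 0.315N_1 + N_2 = 310.
Substituting N_2 = 310 - 0.315N_1 into the first: N_1(1 - 1.33·0.315) = 818 - 1.33·310.
So N_1* = 406/0.581 = 698, and then N_2* = 310 - 0.315·698 = 90.1.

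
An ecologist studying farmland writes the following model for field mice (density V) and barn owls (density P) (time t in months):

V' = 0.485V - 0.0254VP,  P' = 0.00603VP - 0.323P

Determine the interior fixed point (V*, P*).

V* ≈ 53.6, P* ≈ 19.1

Set dP/dt = 0 with P > 0: 0.00603V - 0.323 = 0, so V* = 0.323/0.00603 = 53.6.
Set dV/dt = 0 with V > 0: 0.485 - 0.0254P = 0, so P* = 0.485/0.0254 = 19.1.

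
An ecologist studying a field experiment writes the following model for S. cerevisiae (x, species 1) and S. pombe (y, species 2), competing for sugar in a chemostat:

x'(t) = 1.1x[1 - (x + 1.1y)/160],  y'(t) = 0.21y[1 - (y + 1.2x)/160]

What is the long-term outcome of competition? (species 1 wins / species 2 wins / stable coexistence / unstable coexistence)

Compare the nullcline intercepts: K1/α12 = 160/1.1 = 145 < K2 = 160; K2/α21 = 160/1.2 = 133 < K1 = 160.
Since both are reversed, neither can invade when rare; the interior point is a saddle.

unstable coexistence (outcome depends on initial conditions)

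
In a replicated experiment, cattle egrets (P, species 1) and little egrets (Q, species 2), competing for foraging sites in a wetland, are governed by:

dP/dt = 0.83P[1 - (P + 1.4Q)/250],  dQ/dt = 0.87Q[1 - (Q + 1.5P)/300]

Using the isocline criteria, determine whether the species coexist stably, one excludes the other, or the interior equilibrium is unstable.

unstable coexistence (outcome depends on initial conditions)

Compare the nullcline intercepts: K1/α12 = 250/1.4 = 179 < K2 = 300; K2/α21 = 300/1.5 = 200 < K1 = 250.
Since both are reversed, neither can invade when rare; the interior point is a saddle.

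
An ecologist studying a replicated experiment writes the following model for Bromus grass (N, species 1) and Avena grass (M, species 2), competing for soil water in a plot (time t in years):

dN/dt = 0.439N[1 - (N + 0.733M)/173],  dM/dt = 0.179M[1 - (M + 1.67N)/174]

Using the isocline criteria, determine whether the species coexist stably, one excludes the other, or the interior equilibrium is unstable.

species 1 excludes species 2

Compare the nullcline intercepts: K1/α12 = 173/0.733 = 236 > K2 = 174; K2/α21 = 174/1.67 = 104 < K1 = 173.
Since the inequalities point opposite ways, species 1 can invade but species 2 cannot.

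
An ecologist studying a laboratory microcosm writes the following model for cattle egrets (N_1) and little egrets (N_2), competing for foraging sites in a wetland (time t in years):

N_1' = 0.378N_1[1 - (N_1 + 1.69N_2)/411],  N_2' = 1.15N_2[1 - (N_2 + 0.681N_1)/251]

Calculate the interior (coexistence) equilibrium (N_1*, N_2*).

N_1* ≈ 87.4, N_2* ≈ 191

Setting both brackets to zero gives the nullclines N_1 + 1.69N_2 = 411 and 0.681N_1 + N_2 = 251.
Substituting N_2 = 251 - 0.681N_1 into the first: N_1(1 - 1.69·0.681) = 411 - 1.69·251.
So N_1* = -13.2/-0.151 = 87.4, and then N_2* = 251 - 0.681·87.4 = 191.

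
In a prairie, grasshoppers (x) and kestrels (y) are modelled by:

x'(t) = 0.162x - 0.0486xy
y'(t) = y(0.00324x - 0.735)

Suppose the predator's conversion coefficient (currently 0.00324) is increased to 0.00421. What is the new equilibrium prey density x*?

x* ≈ 175

At the interior fixed point, setting dy/dt = 0 with y > 0 fixes x* = (predator death rate)/(xy coefficient) — independent of the other coefficients.
With the change, x* = 0.735/0.00421 = 175; it falls from 227.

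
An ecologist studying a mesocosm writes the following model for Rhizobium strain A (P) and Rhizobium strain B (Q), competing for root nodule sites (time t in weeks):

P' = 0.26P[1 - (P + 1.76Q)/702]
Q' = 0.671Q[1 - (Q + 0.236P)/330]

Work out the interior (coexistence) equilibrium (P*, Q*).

Setting both brackets to zero gives the nullclines P + 1.76Q = 702 and 0.236P + Q = 330.
Substituting Q = 330 - 0.236P into the first: P(1 - 1.76·0.236) = 702 - 1.76·330.
So P* = 121/0.585 = 207, and then Q* = 330 - 0.236·207 = 281.

P* ≈ 207, Q* ≈ 281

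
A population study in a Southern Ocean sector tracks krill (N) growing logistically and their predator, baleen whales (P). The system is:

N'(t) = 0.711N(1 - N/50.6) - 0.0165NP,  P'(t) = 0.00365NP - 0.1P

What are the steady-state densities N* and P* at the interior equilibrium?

From dP/dt = 0 with P > 0: 0.00365N* = 0.1, so N* = 27.4.
Substitute into dN/dt = 0: 0.711(1 - 27.4/50.6) = 0.0165P*.
The bracket is 0.459, giving P* = 0.326/0.0165 = 19.8.

N* ≈ 27.4, P* ≈ 19.8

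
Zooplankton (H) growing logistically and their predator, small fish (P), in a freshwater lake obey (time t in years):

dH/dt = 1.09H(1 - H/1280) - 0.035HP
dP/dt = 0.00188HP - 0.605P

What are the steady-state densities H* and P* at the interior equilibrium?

From dP/dt = 0 with P > 0: 0.00188H* = 0.605, so H* = 322.
Substitute into dH/dt = 0: 1.09(1 - 322/1280) = 0.035P*.
The bracket is 0.749, giving P* = 0.816/0.035 = 23.3.

H* ≈ 322, P* ≈ 23.3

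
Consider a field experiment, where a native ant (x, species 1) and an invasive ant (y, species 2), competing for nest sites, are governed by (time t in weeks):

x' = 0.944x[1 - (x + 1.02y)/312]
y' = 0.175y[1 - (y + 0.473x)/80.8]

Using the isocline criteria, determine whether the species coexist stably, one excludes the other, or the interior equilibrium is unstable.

Compare the nullcline intercepts: K1/α12 = 312/1.02 = 306 > K2 = 80.8; K2/α21 = 80.8/0.473 = 171 < K1 = 312.
Since the inequalities point opposite ways, species 1 can invade but species 2 cannot.

species 1 excludes species 2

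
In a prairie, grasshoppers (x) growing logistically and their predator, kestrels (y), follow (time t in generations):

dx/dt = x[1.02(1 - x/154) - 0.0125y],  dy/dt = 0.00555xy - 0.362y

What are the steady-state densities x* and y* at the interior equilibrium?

x* ≈ 65.2, y* ≈ 47

From dy/dt = 0 with y > 0: 0.00555x* = 0.362, so x* = 65.2.
Substitute into dx/dt = 0: 1.02(1 - 65.2/154) = 0.0125y*.
The bracket is 0.576, giving y* = 0.588/0.0125 = 47.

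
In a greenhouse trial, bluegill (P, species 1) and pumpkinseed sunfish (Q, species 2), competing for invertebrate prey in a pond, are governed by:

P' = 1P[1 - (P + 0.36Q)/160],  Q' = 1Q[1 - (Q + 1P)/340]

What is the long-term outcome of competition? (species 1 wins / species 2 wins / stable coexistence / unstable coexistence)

Compare the nullcline intercepts: K1/α12 = 160/0.36 = 444 > K2 = 340; K2/α21 = 340/1 = 340 > K1 = 160.
Since both inequalities hold, each species can invade when rare, so the interior equilibrium is stable.

stable coexistence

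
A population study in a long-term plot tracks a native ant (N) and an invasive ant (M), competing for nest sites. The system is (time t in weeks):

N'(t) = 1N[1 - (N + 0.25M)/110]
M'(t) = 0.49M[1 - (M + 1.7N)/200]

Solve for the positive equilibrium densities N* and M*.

N* ≈ 104, M* ≈ 22.6

Setting both brackets to zero gives the nullclines N + 0.25M = 110 and 1.7N + M = 200.
Substituting M = 200 - 1.7N into the first: N(1 - 0.25·1.7) = 110 - 0.25·200.
So N* = 60/0.575 = 104, and then M* = 200 - 1.7·104 = 22.6.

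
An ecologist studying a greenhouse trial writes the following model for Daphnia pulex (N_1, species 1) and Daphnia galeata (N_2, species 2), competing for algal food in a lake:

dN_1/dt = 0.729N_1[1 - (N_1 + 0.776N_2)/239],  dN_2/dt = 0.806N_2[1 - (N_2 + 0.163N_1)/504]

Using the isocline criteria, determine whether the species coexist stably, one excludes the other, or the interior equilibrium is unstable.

Compare the nullcline intercepts: K1/α12 = 239/0.776 = 308 < K2 = 504; K2/α21 = 504/0.163 = 3090 > K1 = 239.
Since the inequalities point opposite ways, species 2 can invade but species 1 cannot.

species 2 excludes species 1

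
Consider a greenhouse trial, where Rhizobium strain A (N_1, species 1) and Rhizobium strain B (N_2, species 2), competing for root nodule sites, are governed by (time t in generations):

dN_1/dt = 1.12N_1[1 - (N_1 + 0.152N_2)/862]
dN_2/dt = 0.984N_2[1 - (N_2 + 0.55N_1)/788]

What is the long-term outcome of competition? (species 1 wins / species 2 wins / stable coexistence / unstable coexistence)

Compare the nullcline intercepts: K1/α12 = 862/0.152 = 5670 > K2 = 788; K2/α21 = 788/0.55 = 1430 > K1 = 862.
Since both inequalities hold, each species can invade when rare, so the interior equilibrium is stable.

stable coexistence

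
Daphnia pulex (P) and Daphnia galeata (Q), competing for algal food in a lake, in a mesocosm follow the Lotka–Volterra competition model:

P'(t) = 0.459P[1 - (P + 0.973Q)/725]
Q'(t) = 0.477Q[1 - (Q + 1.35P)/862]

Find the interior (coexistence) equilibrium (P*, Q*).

Setting both brackets to zero gives the nullclines P + 0.973Q = 725 and 1.35P + Q = 862.
Substituting Q = 862 - 1.35P into the first: P(1 - 0.973·1.35) = 725 - 0.973·862.
So P* = -114/-0.314 = 363, and then Q* = 862 - 1.35·363 = 372.

P* ≈ 363, Q* ≈ 372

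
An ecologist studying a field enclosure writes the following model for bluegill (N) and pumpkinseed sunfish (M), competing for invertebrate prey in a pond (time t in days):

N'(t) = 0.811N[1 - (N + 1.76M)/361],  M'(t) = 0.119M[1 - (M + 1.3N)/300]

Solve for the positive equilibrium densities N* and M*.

N* ≈ 130, M* ≈ 131

Setting both brackets to zero gives the nullclines N + 1.76M = 361 and 1.3N + M = 300.
Substituting M = 300 - 1.3N into the first: N(1 - 1.76·1.3) = 361 - 1.76·300.
So N* = -167/-1.29 = 130, and then M* = 300 - 1.3·130 = 131.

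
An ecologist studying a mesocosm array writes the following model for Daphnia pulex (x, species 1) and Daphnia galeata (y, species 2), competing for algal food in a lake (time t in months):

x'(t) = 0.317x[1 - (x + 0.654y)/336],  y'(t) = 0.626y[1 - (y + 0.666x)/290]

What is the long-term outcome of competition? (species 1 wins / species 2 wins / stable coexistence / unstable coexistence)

Compare the nullcline intercepts: K1/α12 = 336/0.654 = 514 > K2 = 290; K2/α21 = 290/0.666 = 435 > K1 = 336.
Since both inequalities hold, each species can invade when rare, so the interior equilibrium is stable.

stable coexistence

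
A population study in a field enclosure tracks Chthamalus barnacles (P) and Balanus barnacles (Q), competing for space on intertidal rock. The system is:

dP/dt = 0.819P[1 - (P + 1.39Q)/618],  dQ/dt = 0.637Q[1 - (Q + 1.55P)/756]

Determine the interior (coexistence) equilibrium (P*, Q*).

P* ≈ 375, Q* ≈ 175

Setting both brackets to zero gives the nullclines P + 1.39Q = 618 and 1.55P + Q = 756.
Substituting Q = 756 - 1.55P into the first: P(1 - 1.39·1.55) = 618 - 1.39·756.
So P* = -433/-1.15 = 375, and then Q* = 756 - 1.55·375 = 175.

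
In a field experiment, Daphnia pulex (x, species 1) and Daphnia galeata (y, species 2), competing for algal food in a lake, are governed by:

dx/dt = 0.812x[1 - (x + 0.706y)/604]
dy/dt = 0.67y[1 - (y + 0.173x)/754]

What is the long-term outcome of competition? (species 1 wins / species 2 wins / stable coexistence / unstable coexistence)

Compare the nullcline intercepts: K1/α12 = 604/0.706 = 856 > K2 = 754; K2/α21 = 754/0.173 = 4360 > K1 = 604.
Since both inequalities hold, each species can invade when rare, so the interior equilibrium is stable.

stable coexistence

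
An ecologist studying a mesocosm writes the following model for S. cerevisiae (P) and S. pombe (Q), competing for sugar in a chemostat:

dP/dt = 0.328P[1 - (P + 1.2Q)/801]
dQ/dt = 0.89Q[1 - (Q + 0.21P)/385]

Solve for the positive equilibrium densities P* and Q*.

Setting both brackets to zero gives the nullclines P + 1.2Q = 801 and 0.21P + Q = 385.
Substituting Q = 385 - 0.21P into the first: P(1 - 1.2·0.21) = 801 - 1.2·385.
So P* = 339/0.748 = 453, and then Q* = 385 - 0.21·453 = 290.

P* ≈ 453, Q* ≈ 290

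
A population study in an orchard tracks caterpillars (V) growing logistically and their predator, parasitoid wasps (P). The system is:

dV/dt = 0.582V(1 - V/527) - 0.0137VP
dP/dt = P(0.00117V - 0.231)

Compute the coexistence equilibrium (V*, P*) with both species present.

V* ≈ 197, P* ≈ 26.6

From dP/dt = 0 with P > 0: 0.00117V* = 0.231, so V* = 197.
Substitute into dV/dt = 0: 0.582(1 - 197/527) = 0.0137P*.
The bracket is 0.625, giving P* = 0.364/0.0137 = 26.6.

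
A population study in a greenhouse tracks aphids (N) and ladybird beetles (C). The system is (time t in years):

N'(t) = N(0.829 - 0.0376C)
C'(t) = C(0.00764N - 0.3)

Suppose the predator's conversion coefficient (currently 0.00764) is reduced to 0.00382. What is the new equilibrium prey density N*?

N* ≈ 78.5

At the interior fixed point, setting dC/dt = 0 with C > 0 fixes N* = (predator death rate)/(NC coefficient) — independent of the other coefficients.
With the change, N* = 0.3/0.00382 = 78.5; it rises from 39.3.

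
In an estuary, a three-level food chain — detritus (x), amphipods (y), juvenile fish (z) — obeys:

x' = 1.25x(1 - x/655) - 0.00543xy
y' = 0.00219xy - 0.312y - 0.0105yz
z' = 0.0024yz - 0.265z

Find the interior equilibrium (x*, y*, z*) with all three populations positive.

x* ≈ 341, y* ≈ 110, z* ≈ 41.4

From dz/dt = 0: 0.0024y* = 0.265, so y* = 110.
From dx/dt = 0: 1.25(1 - x*/655) = 0.00543·110, giving x* = 655·(1 - 0.48) = 341.
From dy/dt = 0: 0.00219·341 - 0.312 = 0.0105z*, so z* = 0.434/0.0105 = 41.4.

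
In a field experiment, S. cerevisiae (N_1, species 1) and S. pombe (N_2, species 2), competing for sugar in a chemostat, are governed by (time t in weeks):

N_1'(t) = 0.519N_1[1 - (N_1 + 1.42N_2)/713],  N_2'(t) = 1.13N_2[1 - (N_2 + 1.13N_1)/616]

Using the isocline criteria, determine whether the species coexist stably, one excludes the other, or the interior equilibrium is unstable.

unstable coexistence (outcome depends on initial conditions)

Compare the nullcline intercepts: K1/α12 = 713/1.42 = 502 < K2 = 616; K2/α21 = 616/1.13 = 545 < K1 = 713.
Since both are reversed, neither can invade when rare; the interior point is a saddle.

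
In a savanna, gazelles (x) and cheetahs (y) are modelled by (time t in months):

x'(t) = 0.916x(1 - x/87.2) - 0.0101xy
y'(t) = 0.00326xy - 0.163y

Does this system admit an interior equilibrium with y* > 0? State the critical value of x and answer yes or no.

The predator equation gives dy/dt > 0 only when x > 0.163/0.00326 = 50.
Without the predator, x → K = 87.2. Since 87.2 > 50, the predator can invade and persist.

Threshold x = 50; K > 50, so yes, the predator persists.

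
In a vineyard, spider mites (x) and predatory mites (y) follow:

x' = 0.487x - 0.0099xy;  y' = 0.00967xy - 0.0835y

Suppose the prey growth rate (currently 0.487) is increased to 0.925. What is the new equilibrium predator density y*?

y* ≈ 93.4

At the interior fixed point, setting dx/dt = 0 with x > 0 fixes y* = (prey growth rate)/(xy coefficient) — independent of the other coefficients.
With the change, y* = 0.925/0.0099 = 93.4; it rises from 49.2.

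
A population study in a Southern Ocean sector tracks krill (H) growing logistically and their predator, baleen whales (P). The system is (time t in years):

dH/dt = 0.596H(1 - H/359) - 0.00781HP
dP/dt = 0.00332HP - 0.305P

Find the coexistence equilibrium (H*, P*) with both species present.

From dP/dt = 0 with P > 0: 0.00332H* = 0.305, so H* = 91.9.
Substitute into dH/dt = 0: 0.596(1 - 91.9/359) = 0.00781P*.
The bracket is 0.744, giving P* = 0.443/0.00781 = 56.8.

H* ≈ 91.9, P* ≈ 56.8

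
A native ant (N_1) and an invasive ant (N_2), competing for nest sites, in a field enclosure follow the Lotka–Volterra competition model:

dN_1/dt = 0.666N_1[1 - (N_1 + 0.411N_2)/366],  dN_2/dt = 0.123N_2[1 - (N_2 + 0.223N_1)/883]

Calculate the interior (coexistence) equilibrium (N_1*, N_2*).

Setting both brackets to zero gives the nullclines N_1 + 0.411N_2 = 366 and 0.223N_1 + N_2 = 883.
Substituting N_2 = 883 - 0.223N_1 into the first: N_1(1 - 0.411·0.223) = 366 - 0.411·883.
So N_1* = 3.09/0.908 = 3.4, and then N_2* = 883 - 0.223·3.4 = 882.

N_1* ≈ 3.4, N_2* ≈ 882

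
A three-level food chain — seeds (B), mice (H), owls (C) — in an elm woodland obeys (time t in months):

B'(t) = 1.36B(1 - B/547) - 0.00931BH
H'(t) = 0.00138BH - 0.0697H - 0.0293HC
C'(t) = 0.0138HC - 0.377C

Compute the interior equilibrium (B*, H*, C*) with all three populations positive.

From dC/dt = 0: 0.0138H* = 0.377, so H* = 27.3.
From dB/dt = 0: 1.36(1 - B*/547) = 0.00931·27.3, giving B* = 547·(1 - 0.187) = 445.
From dH/dt = 0: 0.00138·445 - 0.0697 = 0.0293C*, so C* = 0.544/0.0293 = 18.6.

B* ≈ 445, H* ≈ 27.3, C* ≈ 18.6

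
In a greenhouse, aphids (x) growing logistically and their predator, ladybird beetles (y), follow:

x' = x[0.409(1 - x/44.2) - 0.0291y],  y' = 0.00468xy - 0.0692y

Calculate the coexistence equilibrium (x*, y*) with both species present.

x* ≈ 14.8, y* ≈ 9.35

From dy/dt = 0 with y > 0: 0.00468x* = 0.0692, so x* = 14.8.
Substitute into dx/dt = 0: 0.409(1 - 14.8/44.2) = 0.0291y*.
The bracket is 0.665, giving y* = 0.272/0.0291 = 9.35.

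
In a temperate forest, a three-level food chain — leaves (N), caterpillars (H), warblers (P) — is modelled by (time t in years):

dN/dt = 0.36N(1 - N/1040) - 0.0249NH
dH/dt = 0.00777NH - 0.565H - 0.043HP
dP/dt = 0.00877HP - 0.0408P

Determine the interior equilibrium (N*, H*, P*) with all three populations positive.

From dP/dt = 0: 0.00877H* = 0.0408, so H* = 4.65.
From dN/dt = 0: 0.36(1 - N*/1040) = 0.0249·4.65, giving N* = 1040·(1 - 0.322) = 705.
From dH/dt = 0: 0.00777·705 - 0.565 = 0.043P*, so P* = 4.92/0.043 = 114.

N* ≈ 705, H* ≈ 4.65, P* ≈ 114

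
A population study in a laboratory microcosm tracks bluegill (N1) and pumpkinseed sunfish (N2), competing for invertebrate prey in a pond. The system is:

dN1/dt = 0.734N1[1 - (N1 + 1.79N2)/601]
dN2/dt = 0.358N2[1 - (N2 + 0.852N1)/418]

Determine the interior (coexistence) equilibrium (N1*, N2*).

Setting both brackets to zero gives the nullclines N1 + 1.79N2 = 601 and 0.852N1 + N2 = 418.
Substituting N2 = 418 - 0.852N1 into the first: N1(1 - 1.79·0.852) = 601 - 1.79·418.
So N1* = -147/-0.525 = 280, and then N2* = 418 - 0.852·280 = 179.

N1* ≈ 280, N2* ≈ 179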